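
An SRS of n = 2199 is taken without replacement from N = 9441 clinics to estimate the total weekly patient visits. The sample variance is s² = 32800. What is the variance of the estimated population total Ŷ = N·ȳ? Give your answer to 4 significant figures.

1.020 × 10^9

Var(Ŷ) = N²·Var(ȳ) = N²·(1 − n/N)·s²/n.
f = 2199/9441 = 0.23292024; Var(ȳ) = 0.76707976·32800/2199 = 11.441663.
Var(Ŷ) = 9441² · 11.441663 = 1.0198238 × 10^9.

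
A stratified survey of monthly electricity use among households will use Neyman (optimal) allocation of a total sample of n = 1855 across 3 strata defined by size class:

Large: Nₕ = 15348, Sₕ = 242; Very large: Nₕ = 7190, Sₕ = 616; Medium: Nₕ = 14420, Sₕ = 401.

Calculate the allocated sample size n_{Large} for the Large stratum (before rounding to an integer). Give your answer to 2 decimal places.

Neyman allocation: nₕ = n·NₕSₕ / Σⱼ NⱼSⱼ.
Σ NⱼSⱼ = 15348·242 + 7190·616 + 14420·401 = 1.3925676 × 10^7.
n_{Large} = 1855·15348·242 / (1.3925676 × 10^7) = 494.76.

494.76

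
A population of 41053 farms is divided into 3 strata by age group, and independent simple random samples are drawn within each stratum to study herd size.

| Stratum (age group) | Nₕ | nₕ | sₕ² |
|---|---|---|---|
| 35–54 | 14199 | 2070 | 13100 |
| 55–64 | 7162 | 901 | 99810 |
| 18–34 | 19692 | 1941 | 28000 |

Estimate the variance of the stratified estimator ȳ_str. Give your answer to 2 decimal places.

6.59

Var(ȳ_str) = Σₕ Wₕ²(1 − fₕ)sₕ²/nₕ with Wₕ = Nₕ/N, N = 41053.
35–54: Wₕ = 0.34586997; term = 0.34586997²·(1 − 0.14578491)·13100/2070 = 0.64668667.
55–64: Wₕ = 0.17445741; term = 0.17445741²·(1 − 0.12580285)·99810/901 = 2.9473892.
18–34: Wₕ = 0.47967262; term = 0.47967262²·(1 − 0.09856795)·28000/1941 = 2.991957.
Sum = 6.5860329.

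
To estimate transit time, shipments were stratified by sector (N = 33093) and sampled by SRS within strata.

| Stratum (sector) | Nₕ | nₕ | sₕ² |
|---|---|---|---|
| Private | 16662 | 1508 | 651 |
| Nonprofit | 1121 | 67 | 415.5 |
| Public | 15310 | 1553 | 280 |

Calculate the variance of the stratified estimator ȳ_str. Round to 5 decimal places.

0.14090

Var(ȳ_str) = Σₕ Wₕ²(1 − fₕ)sₕ²/nₕ with Wₕ = Nₕ/N, N = 33093.
Private: Wₕ = 0.50349016; term = 0.50349016²·(1 − 0.09050534)·651/1508 = 0.099531782.
Nonprofit: Wₕ = 0.03387423; term = 0.03387423²·(1 − 0.05976806)·415.5/67 = 0.0066906786.
Public: Wₕ = 0.46263560; term = 0.46263560²·(1 − 0.10143697)·280/1553 = 0.034674741.
Sum = 0.1408972.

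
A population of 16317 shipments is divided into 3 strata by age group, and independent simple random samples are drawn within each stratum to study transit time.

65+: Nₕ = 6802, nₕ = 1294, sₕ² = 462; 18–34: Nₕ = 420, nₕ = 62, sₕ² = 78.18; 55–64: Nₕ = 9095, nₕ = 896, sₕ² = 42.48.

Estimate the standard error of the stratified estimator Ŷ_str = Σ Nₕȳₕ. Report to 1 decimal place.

4135.4

Var(Ŷ_str) = Σₕ Nₕ²(1 − fₕ)sₕ²/nₕ.
65+: 6802²·(1 − 1294/6802)·462/1294 = 1.337637 × 10^7.
18–34: 420²·(1 − 62/420)·78.18/62 = 189599.11.
55–64: 9095²·(1 − 896/9095)·42.48/896 = 3.5354125 × 10^6.
Sum = 1.7101382 × 10^7.
SE = √(1.7101382 × 10^7) = 4135.4.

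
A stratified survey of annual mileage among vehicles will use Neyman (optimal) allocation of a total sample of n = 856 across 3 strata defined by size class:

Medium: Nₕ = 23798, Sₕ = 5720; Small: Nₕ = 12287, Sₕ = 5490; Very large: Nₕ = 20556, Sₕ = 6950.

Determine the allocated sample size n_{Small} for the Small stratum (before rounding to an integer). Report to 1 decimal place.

166.7

Neyman allocation: nₕ = n·NₕSₕ / Σⱼ NⱼSⱼ.
Σ NⱼSⱼ = 23798·5720 + 12287·5490 + 20556·6950 = 3.4644439 × 10^8.
n_{Small} = 856·12287·5490 / (3.4644439 × 10^8) = 166.7.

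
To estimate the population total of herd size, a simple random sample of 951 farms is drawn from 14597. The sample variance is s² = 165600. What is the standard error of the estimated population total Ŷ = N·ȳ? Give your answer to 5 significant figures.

186240

Var(Ŷ) = N²·Var(ȳ) = N²·(1 − n/N)·s²/n.
f = 951/14597 = 0.06515037; Var(ȳ) = 0.93484963·165600/951 = 162.7877.
Var(Ŷ) = 14597² · 162.7877 = 3.4685567 × 10^10.
SE(Ŷ) = √(3.4685567 × 10^10) = 186240.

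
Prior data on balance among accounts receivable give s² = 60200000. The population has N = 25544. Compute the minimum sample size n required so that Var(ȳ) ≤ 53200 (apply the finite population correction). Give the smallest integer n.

1084

Without fpc, n₀ = s²/D = 60200000/53200 = 1131.5789.
With fpc, (1 − n/N)·s²/n ≤ D requires n ≥ n₀/(1 + n₀/N) = 1131.5789/(1 + 1131.5789/25544) = 1083.5773.
Rounding up, n = 1084.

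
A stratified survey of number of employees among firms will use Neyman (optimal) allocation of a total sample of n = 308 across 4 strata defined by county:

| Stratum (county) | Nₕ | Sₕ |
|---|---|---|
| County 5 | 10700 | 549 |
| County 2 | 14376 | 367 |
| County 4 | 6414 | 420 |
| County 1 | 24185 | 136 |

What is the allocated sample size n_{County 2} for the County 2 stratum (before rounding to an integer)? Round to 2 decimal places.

Neyman allocation: nₕ = n·NₕSₕ / Σⱼ NⱼSⱼ.
Σ NⱼSⱼ = 10700·549 + 14376·367 + 6414·420 + 24185·136 = 1.7133332 × 10^7.
n_{County 2} = 308·14376·367 / (1.7133332 × 10^7) = 94.84.

94.84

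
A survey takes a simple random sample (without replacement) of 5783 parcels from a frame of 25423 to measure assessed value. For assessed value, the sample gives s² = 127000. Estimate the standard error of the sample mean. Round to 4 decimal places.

4.1189

Under SRS without replacement, Var(ȳ) = (1 − f)·s²/n with f = n/N = 5783/25423 = 0.22747119.
Var(ȳ) = (1 − 0.22747119)·127000/5783 = 0.77252881·21.96092 = 16.965443.
SE(ȳ) = √(16.965443) = 4.1189.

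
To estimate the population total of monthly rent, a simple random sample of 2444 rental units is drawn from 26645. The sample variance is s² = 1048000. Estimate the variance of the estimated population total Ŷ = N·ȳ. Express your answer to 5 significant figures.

Var(Ŷ) = N²·Var(ȳ) = N²·(1 − n/N)·s²/n.
f = 2444/26645 = 0.09172453; Var(ȳ) = 0.90827547·1048000/2444 = 389.47328.
Var(Ŷ) = 26645² · 389.47328 = 2.765089 × 10^11.

2.7651 × 10^11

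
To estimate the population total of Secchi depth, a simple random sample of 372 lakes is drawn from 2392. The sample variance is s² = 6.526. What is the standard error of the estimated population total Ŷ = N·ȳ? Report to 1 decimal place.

291.1

Var(Ŷ) = N²·Var(ȳ) = N²·(1 − n/N)·s²/n.
f = 372/2392 = 0.15551839; Var(ȳ) = 0.84448161·6.526/372 = 0.01481475.
Var(Ŷ) = 2392² · 0.01481475 = 84765.022.
SE(Ŷ) = √(84765.022) = 291.1.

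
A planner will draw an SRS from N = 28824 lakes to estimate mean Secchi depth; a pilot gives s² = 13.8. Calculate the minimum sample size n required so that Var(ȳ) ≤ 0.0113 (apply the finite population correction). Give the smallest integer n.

1172

Without fpc, n₀ = s²/D = 13.8/0.0113 = 1221.2389.
With fpc, (1 − n/N)·s²/n ≤ D requires n ≥ n₀/(1 + n₀/N) = 1221.2389/(1 + 1221.2389/28824) = 1171.5996.
Rounding up, n = 1172.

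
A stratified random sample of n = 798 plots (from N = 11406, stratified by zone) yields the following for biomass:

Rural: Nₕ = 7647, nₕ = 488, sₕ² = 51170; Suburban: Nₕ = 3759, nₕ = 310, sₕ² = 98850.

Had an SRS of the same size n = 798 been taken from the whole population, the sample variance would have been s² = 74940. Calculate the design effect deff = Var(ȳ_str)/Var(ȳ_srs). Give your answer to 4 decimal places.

0.8690

Var(ȳ_str) = Σ Wₕ²(1−fₕ)sₕ²/nₕ with Wₕ = Nₕ/11406:
  Rural: (7647/11406)²·(1−488/7647)·51170/488 = 44.12374
  Suburban: (3759/11406)²·(1−310/3759)·98850/310 = 31.777064
  → Var(ȳ_str) = 75.900804.
Var(ȳ_srs) = (1 − 798/11406)·74940/798 = 87.339548.
deff = 75.900804 / 87.339548 = 0.8690.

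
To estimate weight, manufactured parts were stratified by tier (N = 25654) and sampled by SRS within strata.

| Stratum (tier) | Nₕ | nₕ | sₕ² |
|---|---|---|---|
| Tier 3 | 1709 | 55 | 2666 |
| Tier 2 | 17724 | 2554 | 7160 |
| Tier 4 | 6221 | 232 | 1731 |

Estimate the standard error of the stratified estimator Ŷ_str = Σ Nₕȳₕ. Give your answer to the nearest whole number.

Var(Ŷ_str) = Σₕ Nₕ²(1 − fₕ)sₕ²/nₕ.
Tier 3: 1709²·(1 − 55/1709)·2666/55 = 1.3701718 × 10^8.
Tier 2: 17724²·(1 − 2554/17724)·7160/2554 = 7.5377105 × 10^8.
Tier 4: 6221²·(1 − 232/6221)·1731/232 = 2.7798643 × 10^8.
Sum = 1.1687747 × 10^9.
SE = √(1.1687747 × 10^9) = 34187.

34187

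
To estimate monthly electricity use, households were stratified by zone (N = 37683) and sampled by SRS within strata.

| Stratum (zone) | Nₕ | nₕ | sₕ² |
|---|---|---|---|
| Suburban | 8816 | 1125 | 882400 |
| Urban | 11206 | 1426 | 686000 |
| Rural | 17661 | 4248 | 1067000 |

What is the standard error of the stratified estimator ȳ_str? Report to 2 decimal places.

Var(ȳ_str) = Σₕ Wₕ²(1 − fₕ)sₕ²/nₕ with Wₕ = Nₕ/N, N = 37683.
Suburban: Wₕ = 0.23395165; term = 0.23395165²·(1 − 0.12760889)·882400/1125 = 37.452122.
Urban: Wₕ = 0.29737547; term = 0.29737547²·(1 − 0.12725326)·686000/1426 = 37.128134.
Rural: Wₕ = 0.46867288; term = 0.46867288²·(1 − 0.24052998)·1067000/4248 = 41.901559.
Sum = 116.48182.
SE = √(116.48182) = 10.79.

10.79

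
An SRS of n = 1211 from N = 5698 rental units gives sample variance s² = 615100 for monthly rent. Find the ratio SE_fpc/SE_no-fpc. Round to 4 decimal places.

0.8874

f = n/N = 1211/5698 = 0.21253071.
SE_no-fpc = √(s²/n) = 22.537243; SE_fpc = √((1−f)s²/n) = 19.999429.
Ratio = √(1−f) = 0.88739466.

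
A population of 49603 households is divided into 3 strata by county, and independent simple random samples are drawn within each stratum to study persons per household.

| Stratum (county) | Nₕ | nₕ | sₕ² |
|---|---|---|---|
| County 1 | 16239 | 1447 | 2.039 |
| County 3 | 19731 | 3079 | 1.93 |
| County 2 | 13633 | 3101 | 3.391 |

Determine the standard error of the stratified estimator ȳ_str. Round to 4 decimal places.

0.0169

Var(ȳ_str) = Σₕ Wₕ²(1 − fₕ)sₕ²/nₕ with Wₕ = Nₕ/N, N = 49603.
County 1: Wₕ = 0.32737939; term = 0.32737939²·(1 − 0.08910647)·2.039/1447 = 1.375685 × 10^-4.
County 3: Wₕ = 0.39777836; term = 0.39777836²·(1 − 0.15604886)·1.93/3079 = 8.3704197 × 10^-5.
County 2: Wₕ = 0.27484225; term = 0.27484225²·(1 − 0.22746277)·3.391/3101 = 6.3813479 × 10^-5.
Sum = 2.8508618 × 10^-4.
SE = √(2.8508618 × 10^-4) = 0.0169.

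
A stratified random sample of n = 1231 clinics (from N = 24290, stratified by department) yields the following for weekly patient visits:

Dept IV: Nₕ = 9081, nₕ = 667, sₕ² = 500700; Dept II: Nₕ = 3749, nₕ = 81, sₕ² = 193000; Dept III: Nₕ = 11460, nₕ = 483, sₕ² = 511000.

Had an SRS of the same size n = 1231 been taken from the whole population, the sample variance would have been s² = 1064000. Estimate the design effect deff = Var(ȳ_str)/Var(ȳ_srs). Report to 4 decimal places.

Var(ȳ_str) = Σ Wₕ²(1−fₕ)sₕ²/nₕ with Wₕ = Nₕ/24290:
  Dept IV: (9081/24290)²·(1−667/9081)·500700/667 = 97.214917
  Dept II: (3749/24290)²·(1−81/3749)·193000/81 = 55.534393
  Dept III: (11460/24290)²·(1−483/11460)·511000/483 = 225.57295
  → Var(ȳ_str) = 378.32226.
Var(ȳ_srs) = (1 − 1231/24290)·1064000/1231 = 820.5339.
deff = 378.32226 / 820.5339 = 0.4611.

0.4611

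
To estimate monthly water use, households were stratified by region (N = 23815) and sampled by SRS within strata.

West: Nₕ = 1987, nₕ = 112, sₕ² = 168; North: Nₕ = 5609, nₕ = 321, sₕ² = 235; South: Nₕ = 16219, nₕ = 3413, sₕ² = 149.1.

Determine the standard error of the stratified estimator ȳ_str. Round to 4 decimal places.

Var(ȳ_str) = Σₕ Wₕ²(1 − fₕ)sₕ²/nₕ with Wₕ = Nₕ/N, N = 23815.
West: Wₕ = 0.08343481; term = 0.08343481²·(1 − 0.05636638)·168/112 = 0.0098534706.
North: Wₕ = 0.23552383; term = 0.23552383²·(1 − 0.05722945)·235/321 = 0.038285872.
South: Wₕ = 0.68104136; term = 0.68104136²·(1 − 0.21043221)·149.1/3413 = 0.015998444.
Sum = 0.064137787.
SE = √(0.064137787) = 0.2533.

0.2533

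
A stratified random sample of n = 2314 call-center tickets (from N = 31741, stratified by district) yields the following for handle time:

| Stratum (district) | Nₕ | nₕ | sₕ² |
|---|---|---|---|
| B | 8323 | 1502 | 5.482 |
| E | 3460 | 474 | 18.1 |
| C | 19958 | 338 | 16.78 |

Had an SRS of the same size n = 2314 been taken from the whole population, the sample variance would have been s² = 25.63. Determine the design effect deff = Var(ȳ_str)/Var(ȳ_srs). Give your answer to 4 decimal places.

Var(ȳ_str) = Σ Wₕ²(1−fₕ)sₕ²/nₕ with Wₕ = Nₕ/31741:
  B: (8323/31741)²·(1−1502/8323)·5.482/1502 = 2.0566284 × 10^-4
  E: (3460/31741)²·(1−474/3460)·18.1/474 = 3.9158399 × 10^-4
  C: (19958/31741)²·(1−338/19958)·16.78/338 = 0.019295235
  → Var(ȳ_str) = 0.019892482.
Var(ȳ_srs) = (1 − 2314/31741)·25.63/2314 = 0.010268586.
deff = 0.019892482 / 0.010268586 = 1.9372.

1.9372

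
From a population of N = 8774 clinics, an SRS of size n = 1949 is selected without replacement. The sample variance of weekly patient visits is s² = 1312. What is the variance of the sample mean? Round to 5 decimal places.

0.52363

Under SRS without replacement, Var(ȳ) = (1 − f)·s²/n with f = n/N = 1949/8774 = 0.22213358.
Var(ȳ) = (1 − 0.22213358)·1312/1949 = 0.77786642·0.67316573 = 0.52363302.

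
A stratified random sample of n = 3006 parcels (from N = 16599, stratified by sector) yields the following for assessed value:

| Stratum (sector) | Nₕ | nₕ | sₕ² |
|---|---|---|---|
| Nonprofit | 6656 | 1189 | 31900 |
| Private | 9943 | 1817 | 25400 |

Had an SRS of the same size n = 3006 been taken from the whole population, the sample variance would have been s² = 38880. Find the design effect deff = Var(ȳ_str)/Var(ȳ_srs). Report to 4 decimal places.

Var(ȳ_str) = Σ Wₕ²(1−fₕ)sₕ²/nₕ with Wₕ = Nₕ/16599:
  Nonprofit: (6656/16599)²·(1−1189/6656)·31900/1189 = 3.5432954
  Private: (9943/16599)²·(1−1817/9943)·25400/1817 = 4.0992952
  → Var(ȳ_str) = 7.6425906.
Var(ȳ_srs) = (1 − 3006/16599)·38880/3006 = 10.591822.
deff = 7.6425906 / 10.591822 = 0.7216.

0.7216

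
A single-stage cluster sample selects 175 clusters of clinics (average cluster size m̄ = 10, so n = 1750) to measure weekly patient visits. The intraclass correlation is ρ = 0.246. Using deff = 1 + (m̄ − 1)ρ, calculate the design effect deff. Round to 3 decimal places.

3.214

deff = 1 + (10 − 1)·0.246 = 1 + 2.214 = 3.214.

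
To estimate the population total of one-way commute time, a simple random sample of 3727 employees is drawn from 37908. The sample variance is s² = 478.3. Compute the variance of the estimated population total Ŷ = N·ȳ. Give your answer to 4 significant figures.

1.663 × 10^8

Var(Ŷ) = N²·Var(ȳ) = N²·(1 − n/N)·s²/n.
f = 3727/37908 = 0.09831698; Var(ȳ) = 0.90168302·478.3/3727 = 0.11571639.
Var(Ŷ) = 37908² · 0.11571639 = 1.6628636 × 10^8.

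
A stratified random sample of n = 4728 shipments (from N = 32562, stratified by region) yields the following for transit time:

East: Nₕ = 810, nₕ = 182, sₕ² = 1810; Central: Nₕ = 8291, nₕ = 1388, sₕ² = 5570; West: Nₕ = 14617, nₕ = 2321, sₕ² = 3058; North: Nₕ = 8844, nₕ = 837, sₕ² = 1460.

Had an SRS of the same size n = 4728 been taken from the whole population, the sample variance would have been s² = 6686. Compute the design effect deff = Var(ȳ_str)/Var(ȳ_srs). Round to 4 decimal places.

Var(ȳ_str) = Σ Wₕ²(1−fₕ)sₕ²/nₕ with Wₕ = Nₕ/32562:
  East: (810/32562)²·(1−182/810)·1810/182 = 0.0047712229
  Central: (8291/32562)²·(1−1388/8291)·5570/1388 = 0.21661492
  West: (14617/32562)²·(1−2321/14617)·3058/2321 = 0.22333783
  North: (8844/32562)²·(1−837/8844)·1460/837 = 0.11649943
  → Var(ȳ_str) = 0.5612234.
Var(ȳ_srs) = (1 − 4728/32562)·6686/4728 = 1.2087972.
deff = 0.5612234 / 1.2087972 = 0.4643.

0.4643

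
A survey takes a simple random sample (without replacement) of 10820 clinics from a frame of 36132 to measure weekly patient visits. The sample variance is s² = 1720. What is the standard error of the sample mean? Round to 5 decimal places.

Under SRS without replacement, Var(ȳ) = (1 − f)·s²/n with f = n/N = 10820/36132 = 0.29945754.
Var(ȳ) = (1 − 0.29945754)·1720/10820 = 0.70054246·0.15896488 = 0.11136165.
SE(ȳ) = √(0.11136165) = 0.33371.

0.33371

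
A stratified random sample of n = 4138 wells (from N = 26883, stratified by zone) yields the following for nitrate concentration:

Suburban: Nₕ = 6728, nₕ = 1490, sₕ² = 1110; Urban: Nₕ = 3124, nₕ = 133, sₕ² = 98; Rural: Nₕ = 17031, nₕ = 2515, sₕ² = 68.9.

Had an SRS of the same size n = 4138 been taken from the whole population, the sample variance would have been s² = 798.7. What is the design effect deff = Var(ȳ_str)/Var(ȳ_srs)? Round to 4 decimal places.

Var(ȳ_str) = Σ Wₕ²(1−fₕ)sₕ²/nₕ with Wₕ = Nₕ/26883:
  Suburban: (6728/26883)²·(1−1490/6728)·1110/1490 = 0.036327267
  Urban: (3124/26883)²·(1−133/3124)·98/133 = 0.009526786
  Rural: (17031/26883)²·(1−2515/17031)·68.9/2515 = 0.0093715813
  → Var(ȳ_str) = 0.055225634.
Var(ȳ_srs) = (1 − 4138/26883)·798.7/4138 = 0.16330572.
deff = 0.055225634 / 0.16330572 = 0.3382.

0.3382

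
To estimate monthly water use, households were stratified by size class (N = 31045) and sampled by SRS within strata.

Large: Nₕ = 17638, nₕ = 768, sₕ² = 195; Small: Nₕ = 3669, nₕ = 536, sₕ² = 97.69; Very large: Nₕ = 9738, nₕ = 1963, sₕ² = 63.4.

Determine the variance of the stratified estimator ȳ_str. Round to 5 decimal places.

Var(ȳ_str) = Σₕ Wₕ²(1 − fₕ)sₕ²/nₕ with Wₕ = Nₕ/N, N = 31045.
Large: Wₕ = 0.56814302; term = 0.56814302²·(1 − 0.04354235)·195/768 = 0.078388884.
Small: Wₕ = 0.11818328; term = 0.11818328²·(1 − 0.14608885)·97.69/536 = 0.0021737525.
Very large: Wₕ = 0.31367370; term = 0.31367370²·(1 − 0.20158143)·63.4/1963 = 0.0025372064.
Sum = 0.083099843.

0.08310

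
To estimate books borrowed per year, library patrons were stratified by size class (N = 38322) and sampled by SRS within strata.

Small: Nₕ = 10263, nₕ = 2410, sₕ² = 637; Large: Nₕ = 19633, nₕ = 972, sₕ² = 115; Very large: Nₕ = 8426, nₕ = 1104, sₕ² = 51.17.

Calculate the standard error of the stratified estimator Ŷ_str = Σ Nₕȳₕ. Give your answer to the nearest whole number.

Var(Ŷ_str) = Σₕ Nₕ²(1 − fₕ)sₕ²/nₕ.
Small: 10263²·(1 − 2410/10263)·637/2410 = 2.1302585 × 10^7.
Large: 19633²·(1 − 972/19633)·115/972 = 4.3346412 × 10^7.
Very large: 8426²·(1 − 1104/8426)·51.17/1104 = 2.8595489 × 10^6.
Sum = 6.7508546 × 10^7.
SE = √(6.7508546 × 10^7) = 8216.

8216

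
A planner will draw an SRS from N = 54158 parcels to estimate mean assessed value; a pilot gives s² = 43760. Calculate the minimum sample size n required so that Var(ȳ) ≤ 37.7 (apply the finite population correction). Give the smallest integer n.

Without fpc, n₀ = s²/D = 43760/37.7 = 1160.7427.
With fpc, (1 − n/N)·s²/n ≤ D requires n ≥ n₀/(1 + n₀/N) = 1160.7427/(1 + 1160.7427/54158) = 1136.3871.
Rounding up, n = 1137.

1137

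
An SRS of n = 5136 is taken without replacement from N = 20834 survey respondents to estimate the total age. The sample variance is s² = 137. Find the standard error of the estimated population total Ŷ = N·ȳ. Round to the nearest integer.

Var(Ŷ) = N²·Var(ȳ) = N²·(1 − n/N)·s²/n.
f = 5136/20834 = 0.24652011; Var(ȳ) = 0.75347989·137/5136 = 0.020098665.
Var(Ŷ) = 20834² · 0.020098665 = 8.7239372 × 10^6.
SE(Ŷ) = √(8.7239372 × 10^6) = 2954.

2954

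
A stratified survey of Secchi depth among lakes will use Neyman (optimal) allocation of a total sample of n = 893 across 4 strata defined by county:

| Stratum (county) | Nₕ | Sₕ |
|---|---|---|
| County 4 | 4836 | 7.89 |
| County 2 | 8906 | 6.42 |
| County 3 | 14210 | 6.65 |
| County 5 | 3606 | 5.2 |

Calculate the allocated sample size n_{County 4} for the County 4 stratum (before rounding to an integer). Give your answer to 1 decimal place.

Neyman allocation: nₕ = n·NₕSₕ / Σⱼ NⱼSⱼ.
Σ NⱼSⱼ = 4836·7.89 + 8906·6.42 + 14210·6.65 + 3606·5.2 = 208580.26.
n_{County 4} = 893·4836·7.89 / 208580.26 = 163.4.

163.4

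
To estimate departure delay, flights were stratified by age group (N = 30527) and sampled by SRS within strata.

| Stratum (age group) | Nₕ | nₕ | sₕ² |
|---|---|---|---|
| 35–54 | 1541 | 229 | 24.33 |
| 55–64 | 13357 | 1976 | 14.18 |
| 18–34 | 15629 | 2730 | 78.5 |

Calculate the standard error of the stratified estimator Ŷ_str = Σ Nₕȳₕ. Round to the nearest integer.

Var(Ŷ_str) = Σₕ Nₕ²(1 − fₕ)sₕ²/nₕ.
35–54: 1541²·(1 − 229/1541)·24.33/229 = 214804.36.
55–64: 13357²·(1 − 1976/13357)·14.18/1976 = 1.0908842 × 10^6.
18–34: 15629²·(1 − 2730/15629)·78.5/2730 = 5.7968791 × 10^6.
Sum = 7.1025677 × 10^6.
SE = √(7.1025677 × 10^6) = 2665.

2665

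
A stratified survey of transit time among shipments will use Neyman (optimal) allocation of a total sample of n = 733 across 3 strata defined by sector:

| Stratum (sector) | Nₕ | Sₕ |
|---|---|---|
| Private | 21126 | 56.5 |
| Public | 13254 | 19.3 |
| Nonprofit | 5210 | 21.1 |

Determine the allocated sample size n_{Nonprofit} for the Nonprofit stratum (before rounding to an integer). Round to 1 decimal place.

Neyman allocation: nₕ = n·NₕSₕ / Σⱼ NⱼSⱼ.
Σ NⱼSⱼ = 21126·56.5 + 13254·19.3 + 5210·21.1 = 1.5593522 × 10^6.
n_{Nonprofit} = 733·5210·21.1 / (1.5593522 × 10^6) = 51.7.

51.7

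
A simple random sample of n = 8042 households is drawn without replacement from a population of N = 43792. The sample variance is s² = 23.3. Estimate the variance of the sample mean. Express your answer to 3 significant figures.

Under SRS without replacement, Var(ȳ) = (1 − f)·s²/n with f = n/N = 8042/43792 = 0.18364085.
Var(ȳ) = (1 − 0.18364085)·23.3/8042 = 0.81635915·0.0028972892 = 0.0023652286.

0.00237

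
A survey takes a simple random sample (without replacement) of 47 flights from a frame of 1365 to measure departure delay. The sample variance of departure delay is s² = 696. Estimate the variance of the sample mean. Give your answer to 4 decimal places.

14.2986

Under SRS without replacement, Var(ȳ) = (1 − f)·s²/n with f = n/N = 47/1365 = 0.03443223.
Var(ȳ) = (1 − 0.03443223)·696/47 = 0.96556777·14.808511 = 14.298621.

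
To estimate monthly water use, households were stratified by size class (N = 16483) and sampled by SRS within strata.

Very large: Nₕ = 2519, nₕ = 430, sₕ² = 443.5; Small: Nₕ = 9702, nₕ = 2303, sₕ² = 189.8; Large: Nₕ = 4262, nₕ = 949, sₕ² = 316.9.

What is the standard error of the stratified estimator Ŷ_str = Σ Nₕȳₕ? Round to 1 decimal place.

4007.3

Var(Ŷ_str) = Σₕ Nₕ²(1 − fₕ)sₕ²/nₕ.
Very large: 2519²·(1 − 430/2519)·443.5/430 = 5.4273993 × 10^6.
Small: 9702²·(1 − 2303/9702)·189.8/2303 = 5.9161145 × 10^6.
Large: 4262²·(1 − 949/4262)·316.9/949 = 4.7151 × 10^6.
Sum = 1.6058614 × 10^7.
SE = √(1.6058614 × 10^7) = 4007.3.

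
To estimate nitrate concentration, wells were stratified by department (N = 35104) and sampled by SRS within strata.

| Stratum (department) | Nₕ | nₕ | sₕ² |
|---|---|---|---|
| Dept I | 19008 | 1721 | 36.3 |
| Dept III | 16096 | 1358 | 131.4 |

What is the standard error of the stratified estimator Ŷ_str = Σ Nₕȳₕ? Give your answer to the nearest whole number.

Var(Ŷ_str) = Σₕ Nₕ²(1 − fₕ)sₕ²/nₕ.
Dept I: 19008²·(1 − 1721/19008)·36.3/1721 = 6.9307752 × 10^6.
Dept III: 16096²·(1 − 1358/16096)·131.4/1358 = 2.2953669 × 10^7.
Sum = 2.9884444 × 10^7.
SE = √(2.9884444 × 10^7) = 5467.

5467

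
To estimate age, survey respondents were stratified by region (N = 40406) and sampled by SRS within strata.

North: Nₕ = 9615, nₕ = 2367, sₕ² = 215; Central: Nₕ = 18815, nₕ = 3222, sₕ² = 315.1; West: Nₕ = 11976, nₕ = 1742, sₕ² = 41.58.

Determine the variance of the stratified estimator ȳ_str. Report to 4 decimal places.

Var(ȳ_str) = Σₕ Wₕ²(1 − fₕ)sₕ²/nₕ with Wₕ = Nₕ/N, N = 40406.
North: Wₕ = 0.23795971; term = 0.23795971²·(1 − 0.24617785)·215/2367 = 0.0038771799.
Central: Wₕ = 0.46564867; term = 0.46564867²·(1 − 0.17124635)·315.1/3222 = 0.017573775.
West: Wₕ = 0.29639163; term = 0.29639163²·(1 − 0.14545758)·41.58/1742 = 0.0017918507.
Sum = 0.023242806.

0.0232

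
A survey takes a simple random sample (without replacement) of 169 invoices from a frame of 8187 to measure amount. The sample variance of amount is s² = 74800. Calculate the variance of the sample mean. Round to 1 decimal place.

433.5

Under SRS without replacement, Var(ȳ) = (1 − f)·s²/n with f = n/N = 169/8187 = 0.02064248.
Var(ȳ) = (1 − 0.02064248)·74800/169 = 0.97935752·442.60355 = 433.46711.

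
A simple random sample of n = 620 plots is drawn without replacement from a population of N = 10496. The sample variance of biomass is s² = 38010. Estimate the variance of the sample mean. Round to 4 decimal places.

57.6851

Under SRS without replacement, Var(ȳ) = (1 − f)·s²/n with f = n/N = 620/10496 = 0.05907012.
Var(ȳ) = (1 − 0.05907012)·38010/620 = 0.94092988·61.306452 = 57.685072.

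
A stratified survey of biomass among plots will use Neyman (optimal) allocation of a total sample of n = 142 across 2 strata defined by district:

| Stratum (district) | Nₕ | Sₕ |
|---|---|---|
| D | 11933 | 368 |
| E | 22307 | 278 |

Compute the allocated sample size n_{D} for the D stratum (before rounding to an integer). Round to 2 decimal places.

58.87

Neyman allocation: nₕ = n·NₕSₕ / Σⱼ NⱼSⱼ.
Σ NⱼSⱼ = 11933·368 + 22307·278 = 1.059269 × 10^7.
n_{D} = 142·11933·368 / (1.059269 × 10^7) = 58.87.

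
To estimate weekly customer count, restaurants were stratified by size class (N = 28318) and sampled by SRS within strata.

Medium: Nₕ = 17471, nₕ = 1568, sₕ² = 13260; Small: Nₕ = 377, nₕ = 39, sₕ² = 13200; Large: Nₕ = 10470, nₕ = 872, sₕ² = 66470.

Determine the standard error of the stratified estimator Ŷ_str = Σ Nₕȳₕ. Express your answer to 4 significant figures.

100300

Var(Ŷ_str) = Σₕ Nₕ²(1 − fₕ)sₕ²/nₕ.
Medium: 17471²·(1 − 1568/17471)·13260/1568 = 2.3496019 × 10^9.
Small: 377²·(1 − 39/377)·13200/39 = 4.31288 × 10^7.
Large: 10470²·(1 − 872/10470)·66470/872 = 7.6601385 × 10^9.
Sum = 1.0052869 × 10^10.
SE = √(1.0052869 × 10^10) = 100300.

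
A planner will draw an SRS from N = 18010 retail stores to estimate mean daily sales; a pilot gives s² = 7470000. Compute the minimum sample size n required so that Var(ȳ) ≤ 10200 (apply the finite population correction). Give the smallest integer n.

704

Without fpc, n₀ = s²/D = 7470000/10200 = 732.3529.
With fpc, (1 − n/N)·s²/n ≤ D requires n ≥ n₀/(1 + n₀/N) = 732.3529/(1 + 732.3529/18010) = 703.7364.
Rounding up, n = 704.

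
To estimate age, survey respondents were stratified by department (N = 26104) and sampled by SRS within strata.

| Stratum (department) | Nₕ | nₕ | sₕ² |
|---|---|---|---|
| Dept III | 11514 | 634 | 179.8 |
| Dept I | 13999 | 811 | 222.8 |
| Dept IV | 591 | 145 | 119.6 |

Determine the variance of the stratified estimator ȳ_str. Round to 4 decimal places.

0.1269

Var(ȳ_str) = Σₕ Wₕ²(1 − fₕ)sₕ²/nₕ with Wₕ = Nₕ/N, N = 26104.
Dept III: Wₕ = 0.44108183; term = 0.44108183²·(1 − 0.05506340)·179.8/634 = 0.052136447.
Dept I: Wₕ = 0.53627797; term = 0.53627797²·(1 − 0.05793271)·222.8/811 = 0.074431396.
Dept IV: Wₕ = 0.02264021; term = 0.02264021²·(1 − 0.24534687)·119.6/145 = 3.1905929 × 10^-4.
Sum = 0.1268869.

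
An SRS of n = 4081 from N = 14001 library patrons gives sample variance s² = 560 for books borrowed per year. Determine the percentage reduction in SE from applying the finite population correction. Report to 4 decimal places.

15.8263

f = n/N = 4081/14001 = 0.29147918.
SE_no-fpc = √(s²/n) = 0.37043389; SE_fpc = √((1−f)s²/n) = 0.31180784.
Ratio = √(1−f) = 0.84173679. Reduction = 100·(1 − 0.84173679) = 15.8263%.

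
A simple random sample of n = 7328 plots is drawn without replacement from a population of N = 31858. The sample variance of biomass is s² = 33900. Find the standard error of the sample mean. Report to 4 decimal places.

Under SRS without replacement, Var(ȳ) = (1 − f)·s²/n with f = n/N = 7328/31858 = 0.23002072.
Var(ȳ) = (1 − 0.23002072)·33900/7328 = 0.76997928·4.6260917 = 3.5619948.
SE(ȳ) = √(3.5619948) = 1.8873.

1.8873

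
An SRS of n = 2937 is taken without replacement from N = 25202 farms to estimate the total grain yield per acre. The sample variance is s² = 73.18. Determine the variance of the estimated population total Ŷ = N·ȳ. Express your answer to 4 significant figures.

Var(Ŷ) = N²·Var(ȳ) = N²·(1 − n/N)·s²/n.
f = 2937/25202 = 0.11653837; Var(ȳ) = 0.88346163·73.18/2937 = 0.022012844.
Var(Ŷ) = 25202² · 0.022012844 = 1.3981255 × 10^7.

1.398 × 10^7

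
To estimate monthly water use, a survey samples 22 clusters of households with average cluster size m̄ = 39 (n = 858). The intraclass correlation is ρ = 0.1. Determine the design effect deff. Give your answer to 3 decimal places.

4.800

deff = 1 + (39 − 1)·0.1 = 1 + 3.8 = 4.8.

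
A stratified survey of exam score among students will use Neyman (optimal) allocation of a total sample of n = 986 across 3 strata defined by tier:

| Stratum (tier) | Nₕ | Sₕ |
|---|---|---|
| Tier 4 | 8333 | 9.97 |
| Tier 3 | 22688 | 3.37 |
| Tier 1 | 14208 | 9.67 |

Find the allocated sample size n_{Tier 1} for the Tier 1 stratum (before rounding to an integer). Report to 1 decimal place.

456.2

Neyman allocation: nₕ = n·NₕSₕ / Σⱼ NⱼSⱼ.
Σ NⱼSⱼ = 8333·9.97 + 22688·3.37 + 14208·9.67 = 296929.93.
n_{Tier 1} = 986·14208·9.67 / 296929.93 = 456.2.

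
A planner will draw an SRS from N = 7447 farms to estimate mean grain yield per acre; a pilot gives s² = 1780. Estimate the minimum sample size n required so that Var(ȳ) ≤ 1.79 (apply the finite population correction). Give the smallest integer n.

878

Without fpc, n₀ = s²/D = 1780/1.79 = 994.4134.
With fpc, (1 − n/N)·s²/n ≤ D requires n ≥ n₀/(1 + n₀/N) = 994.4134/(1 + 994.4134/7447) = 877.2697.
Rounding up, n = 878.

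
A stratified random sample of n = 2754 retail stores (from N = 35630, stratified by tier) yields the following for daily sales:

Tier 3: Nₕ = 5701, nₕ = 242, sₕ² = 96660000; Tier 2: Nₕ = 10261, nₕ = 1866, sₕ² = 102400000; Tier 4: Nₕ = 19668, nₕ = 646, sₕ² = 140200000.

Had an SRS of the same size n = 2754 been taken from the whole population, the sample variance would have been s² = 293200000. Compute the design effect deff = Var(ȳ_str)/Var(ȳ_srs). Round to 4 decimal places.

0.7887

Var(ȳ_str) = Σ Wₕ²(1−fₕ)sₕ²/nₕ with Wₕ = Nₕ/35630:
  Tier 3: (5701/35630)²·(1−242/5701)·96660000/242 = 9791.8311
  Tier 2: (10261/35630)²·(1−1866/10261)·102400000/1866 = 3723.6346
  Tier 4: (19668/35630)²·(1−646/19668)·140200000/646 = 63958.788
  → Var(ȳ_str) = 77474.254.
Var(ȳ_srs) = (1 − 2754/35630)·293200000/2754 = 98234.306.
deff = 77474.254 / 98234.306 = 0.7887.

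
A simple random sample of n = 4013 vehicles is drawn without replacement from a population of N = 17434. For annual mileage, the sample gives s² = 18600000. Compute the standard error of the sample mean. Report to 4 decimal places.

59.7332

Under SRS without replacement, Var(ȳ) = (1 − f)·s²/n with f = n/N = 4013/17434 = 0.23018240.
Var(ȳ) = (1 − 0.23018240)·18600000/4013 = 0.76981760·4634.9365 = 3568.0556.
SE(ȳ) = √(3568.0556) = 59.7332.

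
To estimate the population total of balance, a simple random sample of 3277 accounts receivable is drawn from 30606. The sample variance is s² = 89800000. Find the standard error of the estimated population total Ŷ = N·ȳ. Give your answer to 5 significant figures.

4.7876 × 10^6

Var(Ŷ) = N²·Var(ȳ) = N²·(1 − n/N)·s²/n.
f = 3277/30606 = 0.10707051; Var(ȳ) = 0.89292949·89800000/3277 = 24469.047.
Var(Ŷ) = 30606² · 24469.047 = 2.2920823 × 10^13.
SE(Ŷ) = √(2.2920823 × 10^13) = 4.7876 × 10^6.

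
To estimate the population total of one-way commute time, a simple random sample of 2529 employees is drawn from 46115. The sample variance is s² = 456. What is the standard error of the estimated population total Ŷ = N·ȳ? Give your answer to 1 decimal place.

19037.2

Var(Ŷ) = N²·Var(ȳ) = N²·(1 − n/N)·s²/n.
f = 2529/46115 = 0.05484116; Var(ȳ) = 0.94515884·456/2529 = 0.1704201.
Var(Ŷ) = 46115² · 0.1704201 = 3.6241423 × 10^8.
SE(Ŷ) = √(3.6241423 × 10^8) = 19037.2.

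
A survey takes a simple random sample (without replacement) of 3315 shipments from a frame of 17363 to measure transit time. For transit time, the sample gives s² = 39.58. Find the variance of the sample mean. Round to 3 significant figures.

0.00966

Under SRS without replacement, Var(ȳ) = (1 − f)·s²/n with f = n/N = 3315/17363 = 0.19092323.
Var(ȳ) = (1 − 0.19092323)·39.58/3315 = 0.80907677·0.011939668 = 0.0096601082.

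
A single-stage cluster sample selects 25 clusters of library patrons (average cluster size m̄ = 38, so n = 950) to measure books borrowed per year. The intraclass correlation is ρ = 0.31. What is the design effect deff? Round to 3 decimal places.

12.470

deff = 1 + (38 − 1)·0.31 = 1 + 11.47 = 12.47.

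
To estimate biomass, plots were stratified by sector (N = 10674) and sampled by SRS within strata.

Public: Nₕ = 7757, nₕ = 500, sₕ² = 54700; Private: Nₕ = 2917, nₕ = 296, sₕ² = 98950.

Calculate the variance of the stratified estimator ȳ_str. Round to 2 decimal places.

Var(ȳ_str) = Σₕ Wₕ²(1 − fₕ)sₕ²/nₕ with Wₕ = Nₕ/N, N = 10674.
Public: Wₕ = 0.72671913; term = 0.72671913²·(1 − 0.06445791)·54700/500 = 54.052258.
Private: Wₕ = 0.27328087; term = 0.27328087²·(1 − 0.10147412)·98950/296 = 22.432266.
Sum = 76.484524.

76.48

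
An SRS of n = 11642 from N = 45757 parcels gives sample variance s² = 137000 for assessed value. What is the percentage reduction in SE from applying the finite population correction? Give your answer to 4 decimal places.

13.6537

f = n/N = 11642/45757 = 0.25443102.
SE_no-fpc = √(s²/n) = 3.4304136; SE_fpc = √((1−f)s²/n) = 2.9620365.
Ratio = √(1−f) = 0.86346337. Reduction = 100·(1 − 0.86346337) = 13.6537%.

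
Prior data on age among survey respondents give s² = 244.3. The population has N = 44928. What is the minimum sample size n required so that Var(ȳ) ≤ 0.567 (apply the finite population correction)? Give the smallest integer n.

427

Without fpc, n₀ = s²/D = 244.3/0.567 = 430.8642.
With fpc, (1 − n/N)·s²/n ≤ D requires n ≥ n₀/(1 + n₀/N) = 430.8642/(1 + 430.8642/44928) = 426.7714.
Rounding up, n = 427.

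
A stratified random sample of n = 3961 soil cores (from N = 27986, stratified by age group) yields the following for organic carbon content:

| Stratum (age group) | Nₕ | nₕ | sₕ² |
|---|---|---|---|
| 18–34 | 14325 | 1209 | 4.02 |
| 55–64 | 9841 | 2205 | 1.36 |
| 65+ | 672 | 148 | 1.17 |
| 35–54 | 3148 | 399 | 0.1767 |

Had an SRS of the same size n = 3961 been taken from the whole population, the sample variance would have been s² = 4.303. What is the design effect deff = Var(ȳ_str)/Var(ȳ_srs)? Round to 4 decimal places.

0.9278

Var(ȳ_str) = Σ Wₕ²(1−fₕ)sₕ²/nₕ with Wₕ = Nₕ/27986:
  18–34: (14325/27986)²·(1−1209/14325)·4.02/1209 = 7.9765324 × 10^-4
  55–64: (9841/27986)²·(1−2205/9841)·1.36/2205 = 5.9177117 × 10^-5
  65+: (672/27986)²·(1−148/672)·1.17/148 = 3.5542097 × 10^-6
  35–54: (3148/27986)²·(1−399/3148)·0.1767/399 = 4.893183 × 10^-6
  → Var(ȳ_str) = 8.6527775 × 10^-4.
Var(ȳ_srs) = (1 − 3961/27986)·4.303/3961 = 9.3258638 × 10^-4.
deff = (8.6527775 × 10^-4) / (9.3258638 × 10^-4) = 0.9278.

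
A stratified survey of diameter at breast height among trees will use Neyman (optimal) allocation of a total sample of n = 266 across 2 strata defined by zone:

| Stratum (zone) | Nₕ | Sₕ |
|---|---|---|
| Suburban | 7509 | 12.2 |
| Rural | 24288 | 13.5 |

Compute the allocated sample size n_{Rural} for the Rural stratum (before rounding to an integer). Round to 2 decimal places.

207.91

Neyman allocation: nₕ = n·NₕSₕ / Σⱼ NⱼSⱼ.
Σ NⱼSⱼ = 7509·12.2 + 24288·13.5 = 419497.8.
n_{Rural} = 266·24288·13.5 / 419497.8 = 207.91.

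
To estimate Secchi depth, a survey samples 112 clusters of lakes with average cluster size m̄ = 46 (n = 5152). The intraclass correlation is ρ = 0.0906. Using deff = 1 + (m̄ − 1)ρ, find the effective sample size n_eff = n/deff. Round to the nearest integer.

deff = 1 + (46 − 1)·0.0906 = 1 + 4.077 = 5.077.
n_eff = 5152 / 5.077 = 1015.

1015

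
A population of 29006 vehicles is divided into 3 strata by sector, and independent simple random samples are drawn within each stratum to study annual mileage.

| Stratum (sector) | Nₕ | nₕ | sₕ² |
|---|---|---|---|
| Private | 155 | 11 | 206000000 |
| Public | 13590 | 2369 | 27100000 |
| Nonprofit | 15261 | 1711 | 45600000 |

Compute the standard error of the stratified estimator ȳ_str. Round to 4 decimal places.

95.5013

Var(ȳ_str) = Σₕ Wₕ²(1 − fₕ)sₕ²/nₕ with Wₕ = Nₕ/N, N = 29006.
Private: Wₕ = 0.00534372; term = 0.00534372²·(1 − 0.07096774)·206000000/11 = 496.8131.
Public: Wₕ = 0.46852375; term = 0.46852375²·(1 − 0.17431935)·27100000/2369 = 2073.3831.
Nonprofit: Wₕ = 0.52613252; term = 0.52613252²·(1 − 0.11211585)·45600000/1711 = 6550.3037.
Sum = 9120.4999.
SE = √(9120.4999) = 95.5013.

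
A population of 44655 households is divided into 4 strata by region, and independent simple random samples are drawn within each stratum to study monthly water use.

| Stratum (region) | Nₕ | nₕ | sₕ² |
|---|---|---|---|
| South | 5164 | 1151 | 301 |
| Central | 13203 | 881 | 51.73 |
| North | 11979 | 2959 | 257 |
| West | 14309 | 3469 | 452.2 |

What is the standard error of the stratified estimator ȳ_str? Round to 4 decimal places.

0.1495

Var(ȳ_str) = Σₕ Wₕ²(1 − fₕ)sₕ²/nₕ with Wₕ = Nₕ/N, N = 44655.
South: Wₕ = 0.11564215; term = 0.11564215²·(1 − 0.22288923)·301/1151 = 0.0027177304.
Central: Wₕ = 0.29566678; term = 0.29566678²·(1 − 0.06672726)·51.73/881 = 0.004790493.
North: Wₕ = 0.26825663; term = 0.26825663²·(1 − 0.24701561)·257/2959 = 0.0047062509.
West: Wₕ = 0.32043444; term = 0.32043444²·(1 − 0.24243483)·452.2/3469 = 0.010139689.
Sum = 0.022354163.
SE = √(0.022354163) = 0.1495.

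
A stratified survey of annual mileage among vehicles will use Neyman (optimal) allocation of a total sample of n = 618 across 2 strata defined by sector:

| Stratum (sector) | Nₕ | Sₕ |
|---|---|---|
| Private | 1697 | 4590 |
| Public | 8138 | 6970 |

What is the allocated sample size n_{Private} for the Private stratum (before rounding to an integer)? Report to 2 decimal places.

Neyman allocation: nₕ = n·NₕSₕ / Σⱼ NⱼSⱼ.
Σ NⱼSⱼ = 1697·4590 + 8138·6970 = 6.451109 × 10^7.
n_{Private} = 618·1697·4590 / (6.451109 × 10^7) = 74.62.

74.62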